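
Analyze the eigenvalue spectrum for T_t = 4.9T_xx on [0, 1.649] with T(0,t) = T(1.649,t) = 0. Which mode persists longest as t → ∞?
Eigenvalues: λₙ = 4.9n²π²/1.649².
First three modes:
  n=1: λ₁ = 4.9π²/1.649² ≈ 17.785
  n=2: λ₂ = 19.6π²/1.649² ≈ 71.14 (4× faster decay)
  n=3: λ₃ = 44.1π²/1.649² ≈ 160.065 (9× faster decay)
As t → ∞, higher modes decay exponentially faster. The n=1 mode dominates: T ~ c₁ sin(πx/1.649) e^{-λ₁t}.
Decay rate: λ₁ = 4.9π²/1.649² ≈ 17.785.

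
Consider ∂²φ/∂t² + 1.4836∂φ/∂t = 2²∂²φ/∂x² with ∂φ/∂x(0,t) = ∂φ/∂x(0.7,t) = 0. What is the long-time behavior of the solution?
As t → ∞, φ → constant (steady state). Damping (γ=1.4836) dissipates the nonconstant modes; with Neumann BCs the spatial average obeys M''+γM'=0 and tends to a finite limit.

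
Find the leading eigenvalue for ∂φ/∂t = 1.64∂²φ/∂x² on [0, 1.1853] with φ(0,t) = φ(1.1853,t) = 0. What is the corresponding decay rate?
Eigenvalues: λₙ = 1.64n²π²/1.1853².
First three modes:
  n=1: λ₁ = 1.64π²/1.1853² ≈ 11.521
  n=2: λ₂ = 6.56π²/1.1853² ≈ 46.084 (4× faster decay)
  n=3: λ₃ = 14.76π²/1.1853² ≈ 103.688 (9× faster decay)
As t → ∞, higher modes decay exponentially faster. The n=1 mode dominates: φ ~ c₁ sin(πx/1.1853) e^{-λ₁t}.
Decay rate: λ₁ = 1.64π²/1.1853² ≈ 11.521.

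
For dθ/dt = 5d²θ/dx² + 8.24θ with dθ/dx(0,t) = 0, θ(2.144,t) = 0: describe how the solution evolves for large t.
θ grows unboundedly. Reaction dominates diffusion (r=8.24 > κπ²/(4L²)≈2.68); solution grows exponentially.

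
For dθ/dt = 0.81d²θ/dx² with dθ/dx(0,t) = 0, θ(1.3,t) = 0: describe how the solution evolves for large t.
θ → 0. Heat escapes through the Dirichlet boundary.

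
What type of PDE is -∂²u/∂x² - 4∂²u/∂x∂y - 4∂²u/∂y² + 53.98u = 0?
With A = -1, B = -4, C = -4, the discriminant is 0. This is a parabolic PDE.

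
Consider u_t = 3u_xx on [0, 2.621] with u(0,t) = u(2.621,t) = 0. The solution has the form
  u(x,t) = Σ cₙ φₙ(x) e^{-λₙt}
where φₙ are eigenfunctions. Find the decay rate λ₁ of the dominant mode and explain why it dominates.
Eigenvalues: λₙ = 3n²π²/2.621².
First three modes:
  n=1: λ₁ = 3π²/2.621² ≈ 4.31
  n=2: λ₂ = 12π²/2.621² ≈ 17.24 (4× faster decay)
  n=3: λ₃ = 27π²/2.621² ≈ 38.791 (9× faster decay)
As t → ∞, higher modes decay exponentially faster. The n=1 mode dominates: u ~ c₁ sin(πx/2.621) e^{-λ₁t}.
Decay rate: λ₁ = 3π²/2.621² ≈ 4.31.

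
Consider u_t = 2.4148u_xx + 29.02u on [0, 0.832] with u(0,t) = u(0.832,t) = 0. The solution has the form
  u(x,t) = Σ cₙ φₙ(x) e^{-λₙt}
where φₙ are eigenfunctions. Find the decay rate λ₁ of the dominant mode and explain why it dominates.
Eigenvalues: λₙ = 2.4148n²π²/0.832² - 29.02.
First three modes:
  n=1: λ₁ = 2.4148π²/0.832² - 29.02 ≈ 5.41
  n=2: λ₂ = 9.6592π²/0.832² - 29.02 ≈ 108.699
  n=3: λ₃ = 21.7332π²/0.832² - 29.02 ≈ 280.848
Since 2.4148π²/0.832² ≈ 34.43 > 29.02, all λₙ > 0.
The n=1 mode decays slowest → dominates as t → ∞.
Asymptotic: u ~ c₁ sin(πx/0.832) e^{-λ₁t} with decay rate λ₁ ≈ 5.41.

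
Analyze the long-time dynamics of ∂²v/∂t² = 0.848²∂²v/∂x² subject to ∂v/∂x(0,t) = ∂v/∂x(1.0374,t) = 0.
Long-time behavior: v oscillates about a mean that drifts linearly in t (generically unbounded; no decay). There is no damping, so the nonconstant modes persist as standing waves (energy conserved, no decay). But with Neumann conditions at both ends the constant mode has eigenvalue 0: the spatial mean M(t) of v satisfies M'' = 0, so M(t) = M(0) + M'(0)·t. Unless the initial velocity has zero mean (∫v_t(x,0)dx = 0), the solution grows linearly in t (unbounded, though not exponentially); if it does have zero mean, the solution stays bounded and simply oscillates.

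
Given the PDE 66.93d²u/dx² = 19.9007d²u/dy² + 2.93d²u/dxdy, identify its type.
Rewriting in standard form: 66.93d²u/dx² - 2.93d²u/dxdy - 19.9007d²u/dy² = 0. The second-order coefficients are A = 66.93, B = -2.93, C = -19.9007. Since B² - 4AC = 5336.400304 > 0, this is a hyperbolic PDE.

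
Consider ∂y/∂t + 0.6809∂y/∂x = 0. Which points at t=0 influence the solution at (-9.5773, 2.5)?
A single point: x = -11.27955. The characteristic through (-9.5773, 2.5) is x - 0.6809t = const, so x = -9.5773 - 0.6809·2.5 = -11.27955.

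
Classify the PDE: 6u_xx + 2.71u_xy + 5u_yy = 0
A = 6, B = 2.71, C = 5. Discriminant B² - 4AC = -112.6559. Since -112.6559 < 0, elliptic.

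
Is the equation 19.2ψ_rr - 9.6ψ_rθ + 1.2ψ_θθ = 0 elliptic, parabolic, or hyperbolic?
Computing B² - 4AC with A = 19.2, B = -9.6, C = 1.2: discriminant = 0 (zero). Answer: parabolic.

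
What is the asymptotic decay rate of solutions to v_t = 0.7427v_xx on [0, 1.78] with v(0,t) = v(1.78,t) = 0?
Eigenvalues: λₙ = 0.7427n²π²/1.78².
First three modes:
  n=1: λ₁ = 0.7427π²/1.78² ≈ 2.314
  n=2: λ₂ = 2.9708π²/1.78² ≈ 9.254 (4× faster decay)
  n=3: λ₃ = 6.6843π²/1.78² ≈ 20.822 (9× faster decay)
As t → ∞, higher modes decay exponentially faster. The n=1 mode dominates: v ~ c₁ sin(πx/1.78) e^{-λ₁t}.
Decay rate: λ₁ = 0.7427π²/1.78² ≈ 2.314.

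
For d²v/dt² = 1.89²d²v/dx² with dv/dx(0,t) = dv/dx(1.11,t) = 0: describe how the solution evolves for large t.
v oscillates about a mean that drifts linearly in t (generically unbounded; no decay). There is no damping, so the nonconstant modes persist as standing waves (energy conserved, no decay). But with Neumann conditions at both ends the constant mode has eigenvalue 0: the spatial mean M(t) of v satisfies M'' = 0, so M(t) = M(0) + M'(0)·t. Unless the initial velocity has zero mean (∫v_t(x,0)dx = 0), the solution grows linearly in t (unbounded, though not exponentially); if it does have zero mean, the solution stays bounded and simply oscillates.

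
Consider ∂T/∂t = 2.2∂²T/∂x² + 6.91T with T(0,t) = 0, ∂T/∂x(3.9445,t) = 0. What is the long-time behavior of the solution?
As t → ∞, T grows unboundedly. Reaction dominates diffusion (r=6.91 > κπ²/(4L²)≈0.35); solution grows exponentially.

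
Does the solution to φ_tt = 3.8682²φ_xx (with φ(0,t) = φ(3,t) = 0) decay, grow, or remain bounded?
φ oscillates (no decay). Energy is conserved; the solution oscillates indefinitely as standing waves.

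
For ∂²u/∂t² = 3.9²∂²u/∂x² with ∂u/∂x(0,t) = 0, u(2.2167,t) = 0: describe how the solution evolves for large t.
u oscillates (no decay). Energy is conserved; the solution oscillates indefinitely as standing waves.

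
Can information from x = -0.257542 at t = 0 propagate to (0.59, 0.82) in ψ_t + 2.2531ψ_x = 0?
No. Only data at x = -1.257542 affects (0.59, 0.82). Advection has one-way propagation along characteristics.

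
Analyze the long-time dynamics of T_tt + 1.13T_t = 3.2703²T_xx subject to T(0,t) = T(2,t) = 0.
Long-time behavior: T → 0. Damping (γ=1.13) dissipates energy; oscillations decay exponentially.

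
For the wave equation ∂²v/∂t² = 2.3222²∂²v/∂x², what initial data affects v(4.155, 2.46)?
Domain of dependence: [-1.557612, 9.867612]. Signals travel at speed 2.3222, so data within |x - 4.155| ≤ 2.3222·2.46 = 5.712612 can reach the point.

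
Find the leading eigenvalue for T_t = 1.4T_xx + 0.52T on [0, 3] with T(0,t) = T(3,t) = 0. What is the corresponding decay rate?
Eigenvalues: λₙ = 1.4n²π²/3² - 0.52.
First three modes:
  n=1: λ₁ = 1.4π²/3² - 0.52 ≈ 1.015
  n=2: λ₂ = 5.6π²/3² - 0.52 ≈ 5.621
  n=3: λ₃ = 12.6π²/3² - 0.52 ≈ 13.297
Since 1.4π²/3² ≈ 1.535 > 0.52, all λₙ > 0.
The n=1 mode decays slowest → dominates as t → ∞.
Asymptotic: T ~ c₁ sin(πx/3) e^{-λ₁t} with decay rate λ₁ ≈ 1.015.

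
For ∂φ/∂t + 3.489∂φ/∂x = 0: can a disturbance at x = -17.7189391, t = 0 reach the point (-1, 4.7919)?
Yes. The characteristic through (-1, 4.7919) passes through x = -17.7189391.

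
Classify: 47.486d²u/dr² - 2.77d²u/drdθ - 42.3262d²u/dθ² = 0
Hyperbolic (discriminant = 8047.2806328).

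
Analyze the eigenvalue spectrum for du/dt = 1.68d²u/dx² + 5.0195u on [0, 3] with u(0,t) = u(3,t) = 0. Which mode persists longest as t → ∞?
Eigenvalues: λₙ = 1.68n²π²/3² - 5.0195.
First three modes:
  n=1: λ₁ = 1.68π²/3² - 5.0195 ≈ -3.177
  n=2: λ₂ = 6.72π²/3² - 5.0195 ≈ 2.35
  n=3: λ₃ = 15.12π²/3² - 5.0195 ≈ 11.561
Since 1.68π²/3² ≈ 1.842 < 5.0195, λ₁ < 0.
The n=1 mode grows fastest (−λₙ is largest for n=1) → dominates.
Asymptotic: u ~ c₁ sin(πx/3) e^{3.177t} (exponential growth at rate −λ₁ ≈ 3.177).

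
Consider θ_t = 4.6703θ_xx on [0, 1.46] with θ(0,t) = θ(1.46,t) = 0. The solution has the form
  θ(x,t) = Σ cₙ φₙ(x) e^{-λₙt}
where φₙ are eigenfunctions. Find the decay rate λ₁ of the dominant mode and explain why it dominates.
Eigenvalues: λₙ = 4.6703n²π²/1.46².
First three modes:
  n=1: λ₁ = 4.6703π²/1.46² ≈ 21.624
  n=2: λ₂ = 18.6812π²/1.46² ≈ 86.497 (4× faster decay)
  n=3: λ₃ = 42.0327π²/1.46² ≈ 194.617 (9× faster decay)
As t → ∞, higher modes decay exponentially faster. The n=1 mode dominates: θ ~ c₁ sin(πx/1.46) e^{-λ₁t}.
Decay rate: λ₁ = 4.6703π²/1.46² ≈ 21.624.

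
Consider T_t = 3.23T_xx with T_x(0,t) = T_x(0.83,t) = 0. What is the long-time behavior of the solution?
As t → ∞, T → constant (steady state). Heat is conserved (no flux at boundaries); solution approaches the spatial average.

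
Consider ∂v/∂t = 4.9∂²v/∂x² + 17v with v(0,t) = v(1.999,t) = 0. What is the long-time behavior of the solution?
As t → ∞, v grows unboundedly. Reaction dominates diffusion (r=17 > κπ²/L²≈12.1); solution grows exponentially.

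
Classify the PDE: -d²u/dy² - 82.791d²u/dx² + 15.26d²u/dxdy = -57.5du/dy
Rewriting in standard form: -82.791d²u/dx² + 15.26d²u/dxdy - d²u/dy² + 57.5du/dy = 0. A = -82.791, B = 15.26, C = -1. Discriminant B² - 4AC = -98.2964. Since -98.2964 < 0, elliptic.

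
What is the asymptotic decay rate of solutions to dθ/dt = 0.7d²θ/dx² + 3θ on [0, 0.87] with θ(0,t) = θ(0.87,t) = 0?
Eigenvalues: λₙ = 0.7n²π²/0.87² - 3.
First three modes:
  n=1: λ₁ = 0.7π²/0.87² - 3 ≈ 6.128
  n=2: λ₂ = 2.8π²/0.87² - 3 ≈ 33.511
  n=3: λ₃ = 6.3π²/0.87² - 3 ≈ 79.149
Since 0.7π²/0.87² ≈ 9.128 > 3, all λₙ > 0.
The n=1 mode decays slowest → dominates as t → ∞.
Asymptotic: θ ~ c₁ sin(πx/0.87) e^{-λ₁t} with decay rate λ₁ ≈ 6.128.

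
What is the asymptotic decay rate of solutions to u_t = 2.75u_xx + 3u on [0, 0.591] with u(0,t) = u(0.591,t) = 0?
Eigenvalues: λₙ = 2.75n²π²/0.591² - 3.
First three modes:
  n=1: λ₁ = 2.75π²/0.591² - 3 ≈ 74.707
  n=2: λ₂ = 11π²/0.591² - 3 ≈ 307.826
  n=3: λ₃ = 24.75π²/0.591² - 3 ≈ 696.359
Since 2.75π²/0.591² ≈ 77.707 > 3, all λₙ > 0.
The n=1 mode decays slowest → dominates as t → ∞.
Asymptotic: u ~ c₁ sin(πx/0.591) e^{-λ₁t} with decay rate λ₁ ≈ 74.707.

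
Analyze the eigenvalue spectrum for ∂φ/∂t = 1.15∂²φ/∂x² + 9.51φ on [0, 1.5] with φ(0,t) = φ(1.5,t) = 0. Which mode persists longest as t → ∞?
Eigenvalues: λₙ = 1.15n²π²/1.5² - 9.51.
First three modes:
  n=1: λ₁ = 1.15π²/1.5² - 9.51 ≈ -4.466
  n=2: λ₂ = 4.6π²/1.5² - 9.51 ≈ 10.668
  n=3: λ₃ = 10.35π²/1.5² - 9.51 ≈ 35.89
Since 1.15π²/1.5² ≈ 5.044 < 9.51, λ₁ < 0.
The n=1 mode grows fastest (−λₙ is largest for n=1) → dominates.
Asymptotic: φ ~ c₁ sin(πx/1.5) e^{4.466t} (exponential growth at rate −λ₁ ≈ 4.466).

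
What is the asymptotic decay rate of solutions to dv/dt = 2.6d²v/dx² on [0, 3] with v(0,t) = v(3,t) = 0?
Eigenvalues: λₙ = 2.6n²π²/3².
First three modes:
  n=1: λ₁ = 2.6π²/3² ≈ 2.851
  n=2: λ₂ = 10.4π²/3² ≈ 11.405 (4× faster decay)
  n=3: λ₃ = 23.4π²/3² ≈ 25.661 (9× faster decay)
As t → ∞, higher modes decay exponentially faster. The n=1 mode dominates: v ~ c₁ sin(πx/3) e^{-λ₁t}.
Decay rate: λ₁ = 2.6π²/3² ≈ 2.851.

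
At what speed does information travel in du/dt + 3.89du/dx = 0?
Speed = 3.89. Information travels along x - 3.89t = const (rightward).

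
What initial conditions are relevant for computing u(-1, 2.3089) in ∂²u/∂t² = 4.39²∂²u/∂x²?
Domain of dependence: [-11.136071, 9.136071]. Signals travel at speed 4.39, so data within |x - -1| ≤ 4.39·2.3089 = 10.136071 can reach the point.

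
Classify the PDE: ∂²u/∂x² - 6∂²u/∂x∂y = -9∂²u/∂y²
Rewriting in standard form: ∂²u/∂x² - 6∂²u/∂x∂y + 9∂²u/∂y² = 0. A = 1, B = -6, C = 9. Discriminant B² - 4AC = 0. Since 0 = 0, parabolic.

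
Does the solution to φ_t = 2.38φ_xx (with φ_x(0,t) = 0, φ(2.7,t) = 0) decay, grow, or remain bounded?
φ → 0. Heat escapes through the Dirichlet boundary.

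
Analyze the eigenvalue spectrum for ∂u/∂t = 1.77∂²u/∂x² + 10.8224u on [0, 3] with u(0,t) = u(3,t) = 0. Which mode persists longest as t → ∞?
Eigenvalues: λₙ = 1.77n²π²/3² - 10.8224.
First three modes:
  n=1: λ₁ = 1.77π²/3² - 10.8224 ≈ -8.881
  n=2: λ₂ = 7.08π²/3² - 10.8224 ≈ -3.058
  n=3: λ₃ = 15.93π²/3² - 10.8224 ≈ 6.647
Since 1.77π²/3² ≈ 1.941 < 10.8224, λ₁ < 0.
The n=1 mode grows fastest (−λₙ is largest for n=1) → dominates.
Asymptotic: u ~ c₁ sin(πx/3) e^{8.881t} (exponential growth at rate −λ₁ ≈ 8.881).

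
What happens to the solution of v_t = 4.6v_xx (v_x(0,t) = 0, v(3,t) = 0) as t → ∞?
v → 0. Heat escapes through the Dirichlet boundary.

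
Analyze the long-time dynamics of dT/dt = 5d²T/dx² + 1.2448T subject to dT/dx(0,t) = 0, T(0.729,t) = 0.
Long-time behavior: T → 0. Diffusion dominates reaction (r=1.2448 < κπ²/(4L²)≈23.21); solution decays.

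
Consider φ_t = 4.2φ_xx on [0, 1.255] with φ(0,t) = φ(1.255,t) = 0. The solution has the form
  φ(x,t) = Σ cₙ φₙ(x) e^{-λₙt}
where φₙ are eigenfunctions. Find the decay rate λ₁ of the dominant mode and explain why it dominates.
Eigenvalues: λₙ = 4.2n²π²/1.255².
First three modes:
  n=1: λ₁ = 4.2π²/1.255² ≈ 26.319
  n=2: λ₂ = 16.8π²/1.255² ≈ 105.274 (4× faster decay)
  n=3: λ₃ = 37.8π²/1.255² ≈ 236.867 (9× faster decay)
As t → ∞, higher modes decay exponentially faster. The n=1 mode dominates: φ ~ c₁ sin(πx/1.255) e^{-λ₁t}.
Decay rate: λ₁ = 4.2π²/1.255² ≈ 26.319.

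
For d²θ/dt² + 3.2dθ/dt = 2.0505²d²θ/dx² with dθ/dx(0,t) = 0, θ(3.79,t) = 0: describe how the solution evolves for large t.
θ → 0. Damping (γ=3.2) dissipates energy; oscillations decay exponentially.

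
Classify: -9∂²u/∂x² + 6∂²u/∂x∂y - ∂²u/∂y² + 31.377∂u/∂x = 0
Parabolic (discriminant = 0).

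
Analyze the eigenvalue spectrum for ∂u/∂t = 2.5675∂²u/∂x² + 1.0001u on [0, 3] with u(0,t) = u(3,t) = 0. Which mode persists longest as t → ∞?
Eigenvalues: λₙ = 2.5675n²π²/3² - 1.0001.
First three modes:
  n=1: λ₁ = 2.5675π²/3² - 1.0001 ≈ 1.815
  n=2: λ₂ = 10.27π²/3² - 1.0001 ≈ 10.262
  n=3: λ₃ = 23.1075π²/3² - 1.0001 ≈ 24.34
Since 2.5675π²/3² ≈ 2.816 > 1.0001, all λₙ > 0.
The n=1 mode decays slowest → dominates as t → ∞.
Asymptotic: u ~ c₁ sin(πx/3) e^{-λ₁t} with decay rate λ₁ ≈ 1.815.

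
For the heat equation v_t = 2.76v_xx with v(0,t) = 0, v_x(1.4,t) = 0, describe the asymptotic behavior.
v → 0. Heat escapes through the Dirichlet boundary.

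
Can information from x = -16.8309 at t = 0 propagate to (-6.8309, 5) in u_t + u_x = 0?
No. Only data at x = -11.8309 affects (-6.8309, 5). Advection has one-way propagation along characteristics.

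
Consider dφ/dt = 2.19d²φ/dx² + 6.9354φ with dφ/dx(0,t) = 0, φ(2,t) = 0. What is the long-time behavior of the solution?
As t → ∞, φ grows unboundedly. Reaction dominates diffusion (r=6.9354 > κπ²/(4L²)≈1.35); solution grows exponentially.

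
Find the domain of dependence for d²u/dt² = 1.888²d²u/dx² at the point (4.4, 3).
Domain of dependence: [-1.264, 10.064]. Signals travel at speed 1.888, so data within |x - 4.4| ≤ 1.888·3 = 5.664 can reach the point.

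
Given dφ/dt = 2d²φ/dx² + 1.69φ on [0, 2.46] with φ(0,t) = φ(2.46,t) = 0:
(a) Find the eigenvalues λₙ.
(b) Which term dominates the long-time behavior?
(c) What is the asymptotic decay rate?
Eigenvalues: λₙ = 2n²π²/2.46² - 1.69.
First three modes:
  n=1: λ₁ = 2π²/2.46² - 1.69 ≈ 1.572
  n=2: λ₂ = 8π²/2.46² - 1.69 ≈ 11.357
  n=3: λ₃ = 18π²/2.46² - 1.69 ≈ 27.666
Since 2π²/2.46² ≈ 3.262 > 1.69, all λₙ > 0.
The n=1 mode decays slowest → dominates as t → ∞.
Asymptotic: φ ~ c₁ sin(πx/2.46) e^{-λ₁t} with decay rate λ₁ ≈ 1.572.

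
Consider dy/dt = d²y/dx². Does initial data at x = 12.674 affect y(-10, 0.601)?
Yes, for any finite x. The heat equation has infinite propagation speed, so all initial data affects all points at any t > 0.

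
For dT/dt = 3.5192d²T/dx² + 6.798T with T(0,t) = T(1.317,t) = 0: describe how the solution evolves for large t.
T → 0. Diffusion dominates reaction (r=6.798 < κπ²/L²≈20.02); solution decays.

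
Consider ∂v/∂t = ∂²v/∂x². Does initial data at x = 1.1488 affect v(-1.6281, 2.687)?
Yes, for any finite x. The heat equation has infinite propagation speed, so all initial data affects all points at any t > 0.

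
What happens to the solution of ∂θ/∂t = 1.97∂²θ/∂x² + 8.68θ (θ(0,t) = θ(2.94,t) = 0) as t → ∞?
θ grows unboundedly. Reaction dominates diffusion (r=8.68 > κπ²/L²≈2.25); solution grows exponentially.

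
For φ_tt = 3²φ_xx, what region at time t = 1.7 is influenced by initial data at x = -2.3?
Domain of influence: [-7.4, 2.8]. Data at x = -2.3 spreads outward at speed 3.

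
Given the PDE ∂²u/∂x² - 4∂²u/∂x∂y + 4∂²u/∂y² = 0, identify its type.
The second-order coefficients are A = 1, B = -4, C = 4. Since B² - 4AC = 0 = 0, this is a parabolic PDE.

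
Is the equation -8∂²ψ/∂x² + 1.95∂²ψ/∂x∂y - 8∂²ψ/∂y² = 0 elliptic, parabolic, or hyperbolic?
Computing B² - 4AC with A = -8, B = 1.95, C = -8: discriminant = -252.1975 (negative). Answer: elliptic.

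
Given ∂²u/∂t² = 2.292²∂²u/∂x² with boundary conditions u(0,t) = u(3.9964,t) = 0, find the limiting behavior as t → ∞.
u oscillates (no decay). Energy is conserved; the solution oscillates indefinitely as standing waves.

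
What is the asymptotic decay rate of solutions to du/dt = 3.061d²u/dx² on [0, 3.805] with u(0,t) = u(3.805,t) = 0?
Eigenvalues: λₙ = 3.061n²π²/3.805².
First three modes:
  n=1: λ₁ = 3.061π²/3.805² ≈ 2.087
  n=2: λ₂ = 12.244π²/3.805² ≈ 8.347 (4× faster decay)
  n=3: λ₃ = 27.549π²/3.805² ≈ 18.78 (9× faster decay)
As t → ∞, higher modes decay exponentially faster. The n=1 mode dominates: u ~ c₁ sin(πx/3.805) e^{-λ₁t}.
Decay rate: λ₁ = 3.061π²/3.805² ≈ 2.087.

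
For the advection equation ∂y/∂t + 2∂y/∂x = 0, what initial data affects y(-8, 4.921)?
A single point: x = -17.842. The characteristic through (-8, 4.921) is x - 2t = const, so x = -8 - 2·4.921 = -17.842.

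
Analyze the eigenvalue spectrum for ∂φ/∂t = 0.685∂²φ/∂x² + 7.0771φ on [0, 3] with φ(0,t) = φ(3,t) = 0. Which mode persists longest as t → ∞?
Eigenvalues: λₙ = 0.685n²π²/3² - 7.0771.
First three modes:
  n=1: λ₁ = 0.685π²/3² - 7.0771 ≈ -6.326
  n=2: λ₂ = 2.74π²/3² - 7.0771 ≈ -4.072
  n=3: λ₃ = 6.165π²/3² - 7.0771 ≈ -0.316
Since 0.685π²/3² ≈ 0.751 < 7.0771, λ₁ < 0.
The n=1 mode grows fastest (−λₙ is largest for n=1) → dominates.
Asymptotic: φ ~ c₁ sin(πx/3) e^{6.326t} (exponential growth at rate −λ₁ ≈ 6.326).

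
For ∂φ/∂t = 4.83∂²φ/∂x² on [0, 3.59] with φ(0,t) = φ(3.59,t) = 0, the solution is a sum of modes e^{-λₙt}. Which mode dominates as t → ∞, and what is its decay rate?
Eigenvalues: λₙ = 4.83n²π²/3.59².
First three modes:
  n=1: λ₁ = 4.83π²/3.59² ≈ 3.699
  n=2: λ₂ = 19.32π²/3.59² ≈ 14.795 (4× faster decay)
  n=3: λ₃ = 43.47π²/3.59² ≈ 33.289 (9× faster decay)
As t → ∞, higher modes decay exponentially faster. The n=1 mode dominates: φ ~ c₁ sin(πx/3.59) e^{-λ₁t}.
Decay rate: λ₁ = 4.83π²/3.59² ≈ 3.699.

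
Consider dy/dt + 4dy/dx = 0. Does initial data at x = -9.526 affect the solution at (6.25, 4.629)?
No. Only data at x = -12.266 affects (6.25, 4.629). Advection has one-way propagation along characteristics.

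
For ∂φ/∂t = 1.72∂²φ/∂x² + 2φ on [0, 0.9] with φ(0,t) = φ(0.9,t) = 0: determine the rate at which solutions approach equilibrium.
Eigenvalues: λₙ = 1.72n²π²/0.9² - 2.
First three modes:
  n=1: λ₁ = 1.72π²/0.9² - 2 ≈ 18.958
  n=2: λ₂ = 6.88π²/0.9² - 2 ≈ 81.831
  n=3: λ₃ = 15.48π²/0.9² - 2 ≈ 186.619
Since 1.72π²/0.9² ≈ 20.958 > 2, all λₙ > 0.
The n=1 mode decays slowest → dominates as t → ∞.
Asymptotic: φ ~ c₁ sin(πx/0.9) e^{-λ₁t} with decay rate λ₁ ≈ 18.958.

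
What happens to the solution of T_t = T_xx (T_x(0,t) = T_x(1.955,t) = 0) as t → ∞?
T → constant (steady state). Heat is conserved (no flux at boundaries); solution approaches the spatial average.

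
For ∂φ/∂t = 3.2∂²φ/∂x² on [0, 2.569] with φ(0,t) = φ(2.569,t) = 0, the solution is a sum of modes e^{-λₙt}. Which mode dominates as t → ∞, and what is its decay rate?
Eigenvalues: λₙ = 3.2n²π²/2.569².
First three modes:
  n=1: λ₁ = 3.2π²/2.569² ≈ 4.785
  n=2: λ₂ = 12.8π²/2.569² ≈ 19.142 (4× faster decay)
  n=3: λ₃ = 28.8π²/2.569² ≈ 43.069 (9× faster decay)
As t → ∞, higher modes decay exponentially faster. The n=1 mode dominates: φ ~ c₁ sin(πx/2.569) e^{-λ₁t}.
Decay rate: λ₁ = 3.2π²/2.569² ≈ 4.785.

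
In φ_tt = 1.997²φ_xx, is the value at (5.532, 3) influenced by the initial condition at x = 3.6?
Yes. The domain of dependence is [-0.459, 11.523], and 3.6 ∈ [-0.459, 11.523].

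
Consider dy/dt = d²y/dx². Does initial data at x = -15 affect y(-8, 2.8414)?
Yes, for any finite x. The heat equation has infinite propagation speed, so all initial data affects all points at any t > 0.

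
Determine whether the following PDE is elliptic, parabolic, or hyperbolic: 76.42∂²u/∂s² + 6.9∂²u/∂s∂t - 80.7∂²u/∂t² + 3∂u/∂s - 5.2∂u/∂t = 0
Coefficients: A = 76.42, B = 6.9, C = -80.7. B² - 4AC = 24715.986, which is positive, so the equation is hyperbolic.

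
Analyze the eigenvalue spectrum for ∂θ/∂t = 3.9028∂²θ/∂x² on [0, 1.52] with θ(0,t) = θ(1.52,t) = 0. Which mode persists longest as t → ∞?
Eigenvalues: λₙ = 3.9028n²π²/1.52².
First three modes:
  n=1: λ₁ = 3.9028π²/1.52² ≈ 16.672
  n=2: λ₂ = 15.6112π²/1.52² ≈ 66.688 (4× faster decay)
  n=3: λ₃ = 35.1252π²/1.52² ≈ 150.048 (9× faster decay)
As t → ∞, higher modes decay exponentially faster. The n=1 mode dominates: θ ~ c₁ sin(πx/1.52) e^{-λ₁t}.
Decay rate: λ₁ = 3.9028π²/1.52² ≈ 16.672.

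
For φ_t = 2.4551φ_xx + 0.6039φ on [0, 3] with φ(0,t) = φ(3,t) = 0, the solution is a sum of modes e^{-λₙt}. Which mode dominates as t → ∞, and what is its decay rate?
Eigenvalues: λₙ = 2.4551n²π²/3² - 0.6039.
First three modes:
  n=1: λ₁ = 2.4551π²/3² - 0.6039 ≈ 2.088
  n=2: λ₂ = 9.8204π²/3² - 0.6039 ≈ 10.165
  n=3: λ₃ = 22.0959π²/3² - 0.6039 ≈ 23.627
Since 2.4551π²/3² ≈ 2.692 > 0.6039, all λₙ > 0.
The n=1 mode decays slowest → dominates as t → ∞.
Asymptotic: φ ~ c₁ sin(πx/3) e^{-λ₁t} with decay rate λ₁ ≈ 2.088.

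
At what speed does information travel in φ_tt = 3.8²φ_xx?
Speed = 3.8. Information travels along characteristics x = x₀ ± 3.8t.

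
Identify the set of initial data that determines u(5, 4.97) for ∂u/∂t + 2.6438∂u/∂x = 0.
A single point: x = -8.139686. The characteristic through (5, 4.97) is x - 2.6438t = const, so x = 5 - 2.6438·4.97 = -8.139686.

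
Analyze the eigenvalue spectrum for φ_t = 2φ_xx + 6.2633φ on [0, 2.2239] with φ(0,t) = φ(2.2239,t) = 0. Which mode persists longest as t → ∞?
Eigenvalues: λₙ = 2n²π²/2.2239² - 6.2633.
First three modes:
  n=1: λ₁ = 2π²/2.2239² - 6.2633 ≈ -2.272
  n=2: λ₂ = 8π²/2.2239² - 6.2633 ≈ 9.701
  n=3: λ₃ = 18π²/2.2239² - 6.2633 ≈ 29.657
Since 2π²/2.2239² ≈ 3.991 < 6.2633, λ₁ < 0.
The n=1 mode grows fastest (−λₙ is largest for n=1) → dominates.
Asymptotic: φ ~ c₁ sin(πx/2.2239) e^{2.272t} (exponential growth at rate −λ₁ ≈ 2.272).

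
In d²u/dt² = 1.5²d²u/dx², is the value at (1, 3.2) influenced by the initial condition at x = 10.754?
No. The domain of dependence is [-3.8, 5.8], and 10.754 is outside this interval.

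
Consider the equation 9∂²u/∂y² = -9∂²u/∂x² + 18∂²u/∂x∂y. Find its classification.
Rewriting in standard form: 9∂²u/∂x² - 18∂²u/∂x∂y + 9∂²u/∂y² = 0. Parabolic. (A = 9, B = -18, C = 9 gives B² - 4AC = 0.)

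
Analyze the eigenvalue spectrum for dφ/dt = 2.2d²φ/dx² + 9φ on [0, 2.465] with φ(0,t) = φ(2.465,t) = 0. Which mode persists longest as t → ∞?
Eigenvalues: λₙ = 2.2n²π²/2.465² - 9.
First three modes:
  n=1: λ₁ = 2.2π²/2.465² - 9 ≈ -5.427
  n=2: λ₂ = 8.8π²/2.465² - 9 ≈ 5.294
  n=3: λ₃ = 19.8π²/2.465² - 9 ≈ 23.161
Since 2.2π²/2.465² ≈ 3.573 < 9, λ₁ < 0.
The n=1 mode grows fastest (−λₙ is largest for n=1) → dominates.
Asymptotic: φ ~ c₁ sin(πx/2.465) e^{5.427t} (exponential growth at rate −λ₁ ≈ 5.427).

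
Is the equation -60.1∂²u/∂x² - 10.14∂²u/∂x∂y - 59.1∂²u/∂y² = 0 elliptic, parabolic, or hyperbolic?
Computing B² - 4AC with A = -60.1, B = -10.14, C = -59.1: discriminant = -14104.8204 (negative). Answer: elliptic.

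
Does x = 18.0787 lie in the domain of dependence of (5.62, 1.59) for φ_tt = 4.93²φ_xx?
No. The domain of dependence is [-2.2187, 13.4587], and 18.0787 is outside this interval.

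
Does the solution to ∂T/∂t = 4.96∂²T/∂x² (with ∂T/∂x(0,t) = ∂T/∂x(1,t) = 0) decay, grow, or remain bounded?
T → constant (steady state). Heat is conserved (no flux at boundaries); solution approaches the spatial average.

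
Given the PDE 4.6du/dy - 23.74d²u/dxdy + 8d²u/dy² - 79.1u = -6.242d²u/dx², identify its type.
Rewriting in standard form: 6.242d²u/dx² - 23.74d²u/dxdy + 8d²u/dy² + 4.6du/dy - 79.1u = 0. The second-order coefficients are A = 6.242, B = -23.74, C = 8. Since B² - 4AC = 363.8436 > 0, this is a hyperbolic PDE.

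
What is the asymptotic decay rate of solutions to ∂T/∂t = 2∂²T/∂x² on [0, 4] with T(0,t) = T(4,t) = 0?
Eigenvalues: λₙ = 2n²π²/4².
First three modes:
  n=1: λ₁ = 2π²/4² ≈ 1.234
  n=2: λ₂ = 8π²/4² ≈ 4.935 (4× faster decay)
  n=3: λ₃ = 18π²/4² ≈ 11.103 (9× faster decay)
As t → ∞, higher modes decay exponentially faster. The n=1 mode dominates: T ~ c₁ sin(πx/4) e^{-λ₁t}.
Decay rate: λ₁ = 2π²/4² ≈ 1.234.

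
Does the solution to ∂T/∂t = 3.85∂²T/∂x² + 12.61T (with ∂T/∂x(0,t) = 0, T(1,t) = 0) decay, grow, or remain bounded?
T grows unboundedly. Reaction dominates diffusion (r=12.61 > κπ²/(4L²)≈9.5); solution grows exponentially.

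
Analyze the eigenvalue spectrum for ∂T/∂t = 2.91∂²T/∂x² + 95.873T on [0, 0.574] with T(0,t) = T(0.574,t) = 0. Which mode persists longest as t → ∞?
Eigenvalues: λₙ = 2.91n²π²/0.574² - 95.873.
First three modes:
  n=1: λ₁ = 2.91π²/0.574² - 95.873 ≈ -8.703
  n=2: λ₂ = 11.64π²/0.574² - 95.873 ≈ 252.809
  n=3: λ₃ = 26.19π²/0.574² - 95.873 ≈ 688.66
Since 2.91π²/0.574² ≈ 87.17 < 95.873, λ₁ < 0.
The n=1 mode grows fastest (−λₙ is largest for n=1) → dominates.
Asymptotic: T ~ c₁ sin(πx/0.574) e^{8.703t} (exponential growth at rate −λ₁ ≈ 8.703).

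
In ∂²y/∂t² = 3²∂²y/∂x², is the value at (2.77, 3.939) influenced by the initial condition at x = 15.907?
No. The domain of dependence is [-9.047, 14.587], and 15.907 is outside this interval.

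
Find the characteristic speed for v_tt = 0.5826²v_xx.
Speed = 0.5826. Information travels along characteristics x = x₀ ± 0.5826t.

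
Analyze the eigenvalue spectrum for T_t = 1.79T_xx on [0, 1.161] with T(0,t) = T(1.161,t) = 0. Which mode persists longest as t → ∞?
Eigenvalues: λₙ = 1.79n²π²/1.161².
First three modes:
  n=1: λ₁ = 1.79π²/1.161² ≈ 13.107
  n=2: λ₂ = 7.16π²/1.161² ≈ 52.426 (4× faster decay)
  n=3: λ₃ = 16.11π²/1.161² ≈ 117.959 (9× faster decay)
As t → ∞, higher modes decay exponentially faster. The n=1 mode dominates: T ~ c₁ sin(πx/1.161) e^{-λ₁t}.
Decay rate: λ₁ = 1.79π²/1.161² ≈ 13.107.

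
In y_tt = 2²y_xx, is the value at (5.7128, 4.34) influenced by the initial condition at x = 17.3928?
No. The domain of dependence is [-2.9672, 14.3928], and 17.3928 is outside this interval.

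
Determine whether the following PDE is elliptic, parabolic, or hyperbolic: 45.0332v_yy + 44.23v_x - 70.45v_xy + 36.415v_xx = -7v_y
Rewriting in standard form: 36.415v_xx - 70.45v_xy + 45.0332v_yy + 44.23v_x + 7v_y = 0. Coefficients: A = 36.415, B = -70.45, C = 45.0332. B² - 4AC = -1596.333412, which is negative, so the equation is elliptic.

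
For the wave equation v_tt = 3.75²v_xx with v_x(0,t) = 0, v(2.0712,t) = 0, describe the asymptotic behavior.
v oscillates (no decay). Energy is conserved; the solution oscillates indefinitely as standing waves.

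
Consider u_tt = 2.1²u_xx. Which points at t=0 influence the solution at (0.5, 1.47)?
Domain of dependence: [-2.587, 3.587]. Signals travel at speed 2.1, so data within |x - 0.5| ≤ 2.1·1.47 = 3.087 can reach the point.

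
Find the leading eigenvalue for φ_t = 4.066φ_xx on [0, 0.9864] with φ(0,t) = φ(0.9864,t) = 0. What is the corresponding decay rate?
Eigenvalues: λₙ = 4.066n²π²/0.9864².
First three modes:
  n=1: λ₁ = 4.066π²/0.9864² ≈ 41.244
  n=2: λ₂ = 16.264π²/0.9864² ≈ 164.976 (4× faster decay)
  n=3: λ₃ = 36.594π²/0.9864² ≈ 371.196 (9× faster decay)
As t → ∞, higher modes decay exponentially faster. The n=1 mode dominates: φ ~ c₁ sin(πx/0.9864) e^{-λ₁t}.
Decay rate: λ₁ = 4.066π²/0.9864² ≈ 41.244.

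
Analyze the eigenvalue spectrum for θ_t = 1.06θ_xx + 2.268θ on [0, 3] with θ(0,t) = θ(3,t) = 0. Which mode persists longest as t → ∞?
Eigenvalues: λₙ = 1.06n²π²/3² - 2.268.
First three modes:
  n=1: λ₁ = 1.06π²/3² - 2.268 ≈ -1.106
  n=2: λ₂ = 4.24π²/3² - 2.268 ≈ 2.382
  n=3: λ₃ = 9.54π²/3² - 2.268 ≈ 8.194
Since 1.06π²/3² ≈ 1.162 < 2.268, λ₁ < 0.
The n=1 mode grows fastest (−λₙ is largest for n=1) → dominates.
Asymptotic: θ ~ c₁ sin(πx/3) e^{1.106t} (exponential growth at rate −λ₁ ≈ 1.106).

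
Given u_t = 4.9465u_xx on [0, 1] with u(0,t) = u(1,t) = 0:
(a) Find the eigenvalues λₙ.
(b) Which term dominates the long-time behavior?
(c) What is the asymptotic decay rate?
Eigenvalues: λₙ = 4.9465n²π².
First three modes:
  n=1: λ₁ = 4.9465π² ≈ 48.82
  n=2: λ₂ = 19.786π² ≈ 195.28 (4× faster decay)
  n=3: λ₃ = 44.5185π² ≈ 439.38 (9× faster decay)
As t → ∞, higher modes decay exponentially faster. The n=1 mode dominates: u ~ c₁ sin(πx) e^{-λ₁t}.
Decay rate: λ₁ = 4.9465π² ≈ 48.82.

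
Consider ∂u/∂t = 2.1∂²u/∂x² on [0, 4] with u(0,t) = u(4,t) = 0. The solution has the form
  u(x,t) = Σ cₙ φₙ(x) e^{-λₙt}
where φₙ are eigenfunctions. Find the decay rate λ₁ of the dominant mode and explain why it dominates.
Eigenvalues: λₙ = 2.1n²π²/4².
First three modes:
  n=1: λ₁ = 2.1π²/4² ≈ 1.295
  n=2: λ₂ = 8.4π²/4² ≈ 5.182 (4× faster decay)
  n=3: λ₃ = 18.9π²/4² ≈ 11.658 (9× faster decay)
As t → ∞, higher modes decay exponentially faster. The n=1 mode dominates: u ~ c₁ sin(πx/4) e^{-λ₁t}.
Decay rate: λ₁ = 2.1π²/4² ≈ 1.295.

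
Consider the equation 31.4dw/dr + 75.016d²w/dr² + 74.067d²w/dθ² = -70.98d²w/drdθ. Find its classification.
Rewriting in standard form: 75.016d²w/dr² + 70.98d²w/drdθ + 74.067d²w/dθ² + 31.4dw/dr = 0. Elliptic. (A = 75.016, B = 70.98, C = 74.067 gives B² - 4AC = -17186.679888.)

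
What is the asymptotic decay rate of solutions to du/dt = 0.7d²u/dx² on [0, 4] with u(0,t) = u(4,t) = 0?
Eigenvalues: λₙ = 0.7n²π²/4².
First three modes:
  n=1: λ₁ = 0.7π²/4² ≈ 0.432
  n=2: λ₂ = 2.8π²/4² ≈ 1.727 (4× faster decay)
  n=3: λ₃ = 6.3π²/4² ≈ 3.886 (9× faster decay)
As t → ∞, higher modes decay exponentially faster. The n=1 mode dominates: u ~ c₁ sin(πx/4) e^{-λ₁t}.
Decay rate: λ₁ = 0.7π²/4² ≈ 0.432.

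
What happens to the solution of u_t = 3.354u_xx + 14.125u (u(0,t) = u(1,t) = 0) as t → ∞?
u → 0. Diffusion dominates reaction (r=14.125 < κπ²/L²≈33.1); solution decays.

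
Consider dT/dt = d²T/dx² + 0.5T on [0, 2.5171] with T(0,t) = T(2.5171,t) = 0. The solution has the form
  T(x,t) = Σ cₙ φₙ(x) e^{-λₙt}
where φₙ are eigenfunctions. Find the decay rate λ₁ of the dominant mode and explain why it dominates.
Eigenvalues: λₙ = n²π²/2.5171² - 0.5.
First three modes:
  n=1: λ₁ = π²/2.5171² - 0.5 ≈ 1.058
  n=2: λ₂ = 4π²/2.5171² - 0.5 ≈ 5.731
  n=3: λ₃ = 9π²/2.5171² - 0.5 ≈ 13.52
Since π²/2.5171² ≈ 1.558 > 0.5, all λₙ > 0.
The n=1 mode decays slowest → dominates as t → ∞.
Asymptotic: T ~ c₁ sin(πx/2.5171) e^{-λ₁t} with decay rate λ₁ ≈ 1.058.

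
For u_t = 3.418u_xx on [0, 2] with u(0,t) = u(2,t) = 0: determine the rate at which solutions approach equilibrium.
Eigenvalues: λₙ = 3.418n²π²/2².
First three modes:
  n=1: λ₁ = 3.418π²/2² ≈ 8.434
  n=2: λ₂ = 13.672π²/2² ≈ 33.734 (4× faster decay)
  n=3: λ₃ = 30.762π²/2² ≈ 75.902 (9× faster decay)
As t → ∞, higher modes decay exponentially faster. The n=1 mode dominates: u ~ c₁ sin(πx/2) e^{-λ₁t}.
Decay rate: λ₁ = 3.418π²/2² ≈ 8.434.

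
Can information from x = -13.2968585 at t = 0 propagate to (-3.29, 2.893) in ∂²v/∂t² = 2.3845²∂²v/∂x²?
No. The domain of dependence is [-10.1883585, 3.6083585], and -13.2968585 is outside this interval.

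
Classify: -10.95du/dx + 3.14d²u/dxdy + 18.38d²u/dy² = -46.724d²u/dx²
Rewriting in standard form: 46.724d²u/dx² + 3.14d²u/dxdy + 18.38d²u/dy² - 10.95du/dx = 0. Elliptic (discriminant = -3425.28888).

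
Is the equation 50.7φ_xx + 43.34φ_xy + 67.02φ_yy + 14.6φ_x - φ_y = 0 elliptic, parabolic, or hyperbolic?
Computing B² - 4AC with A = 50.7, B = 43.34, C = 67.02: discriminant = -11713.3004 (negative). Answer: elliptic.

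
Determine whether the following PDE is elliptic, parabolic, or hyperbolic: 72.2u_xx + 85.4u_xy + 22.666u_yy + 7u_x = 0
Coefficients: A = 72.2, B = 85.4, C = 22.666. B² - 4AC = 747.2192, which is positive, so the equation is hyperbolic.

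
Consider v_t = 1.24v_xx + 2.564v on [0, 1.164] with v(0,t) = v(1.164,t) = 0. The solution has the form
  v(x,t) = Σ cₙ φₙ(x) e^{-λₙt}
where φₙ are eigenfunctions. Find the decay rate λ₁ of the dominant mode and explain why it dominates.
Eigenvalues: λₙ = 1.24n²π²/1.164² - 2.564.
First three modes:
  n=1: λ₁ = 1.24π²/1.164² - 2.564 ≈ 6.469
  n=2: λ₂ = 4.96π²/1.164² - 2.564 ≈ 33.567
  n=3: λ₃ = 11.16π²/1.164² - 2.564 ≈ 78.73
Since 1.24π²/1.164² ≈ 9.033 > 2.564, all λₙ > 0.
The n=1 mode decays slowest → dominates as t → ∞.
Asymptotic: v ~ c₁ sin(πx/1.164) e^{-λ₁t} with decay rate λ₁ ≈ 6.469.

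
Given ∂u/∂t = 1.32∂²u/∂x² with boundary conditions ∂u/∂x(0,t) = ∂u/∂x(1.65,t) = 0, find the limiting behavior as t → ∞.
u → constant (steady state). Heat is conserved (no flux at boundaries); solution approaches the spatial average.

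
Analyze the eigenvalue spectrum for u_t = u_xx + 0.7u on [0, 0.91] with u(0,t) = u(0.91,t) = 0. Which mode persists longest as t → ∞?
Eigenvalues: λₙ = n²π²/0.91² - 0.7.
First three modes:
  n=1: λ₁ = π²/0.91² - 0.7 ≈ 11.218
  n=2: λ₂ = 4π²/0.91² - 0.7 ≈ 46.973
  n=3: λ₃ = 9π²/0.91² - 0.7 ≈ 106.565
Since π²/0.91² ≈ 11.918 > 0.7, all λₙ > 0.
The n=1 mode decays slowest → dominates as t → ∞.
Asymptotic: u ~ c₁ sin(πx/0.91) e^{-λ₁t} with decay rate λ₁ ≈ 11.218.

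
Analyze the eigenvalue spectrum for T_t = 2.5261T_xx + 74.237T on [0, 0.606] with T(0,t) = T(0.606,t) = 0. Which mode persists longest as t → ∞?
Eigenvalues: λₙ = 2.5261n²π²/0.606² - 74.237.
First three modes:
  n=1: λ₁ = 2.5261π²/0.606² - 74.237 ≈ -6.347
  n=2: λ₂ = 10.1044π²/0.606² - 74.237 ≈ 197.323
  n=3: λ₃ = 22.7349π²/0.606² - 74.237 ≈ 536.772
Since 2.5261π²/0.606² ≈ 67.89 < 74.237, λ₁ < 0.
The n=1 mode grows fastest (−λₙ is largest for n=1) → dominates.
Asymptotic: T ~ c₁ sin(πx/0.606) e^{6.347t} (exponential growth at rate −λ₁ ≈ 6.347).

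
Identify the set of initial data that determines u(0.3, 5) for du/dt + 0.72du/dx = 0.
A single point: x = -3.3. The characteristic through (0.3, 5) is x - 0.72t = const, so x = 0.3 - 0.72·5 = -3.3.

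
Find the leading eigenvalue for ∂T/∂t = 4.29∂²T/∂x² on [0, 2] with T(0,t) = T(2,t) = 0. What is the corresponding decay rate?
Eigenvalues: λₙ = 4.29n²π²/2².
First three modes:
  n=1: λ₁ = 4.29π²/2² ≈ 10.585
  n=2: λ₂ = 17.16π²/2² ≈ 42.341 (4× faster decay)
  n=3: λ₃ = 38.61π²/2² ≈ 95.266 (9× faster decay)
As t → ∞, higher modes decay exponentially faster. The n=1 mode dominates: T ~ c₁ sin(πx/2) e^{-λ₁t}.
Decay rate: λ₁ = 4.29π²/2² ≈ 10.585.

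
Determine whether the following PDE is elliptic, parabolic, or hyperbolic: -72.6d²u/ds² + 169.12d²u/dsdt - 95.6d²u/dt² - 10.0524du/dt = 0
Coefficients: A = -72.6, B = 169.12, C = -95.6. B² - 4AC = 839.3344, which is positive, so the equation is hyperbolic.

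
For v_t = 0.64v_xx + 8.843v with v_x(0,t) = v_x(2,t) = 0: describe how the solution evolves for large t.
v grows unboundedly. With Neumann BCs the constant mode has diffusion eigenvalue 0, so any r > 0 makes it grow like e^(8.843t); solution grows exponentially.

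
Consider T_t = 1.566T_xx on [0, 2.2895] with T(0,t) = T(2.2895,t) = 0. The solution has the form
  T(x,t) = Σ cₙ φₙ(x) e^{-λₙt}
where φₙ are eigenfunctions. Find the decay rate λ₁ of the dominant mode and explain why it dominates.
Eigenvalues: λₙ = 1.566n²π²/2.2895².
First three modes:
  n=1: λ₁ = 1.566π²/2.2895² ≈ 2.949
  n=2: λ₂ = 6.264π²/2.2895² ≈ 11.794 (4× faster decay)
  n=3: λ₃ = 14.094π²/2.2895² ≈ 26.537 (9× faster decay)
As t → ∞, higher modes decay exponentially faster. The n=1 mode dominates: T ~ c₁ sin(πx/2.2895) e^{-λ₁t}.
Decay rate: λ₁ = 1.566π²/2.2895² ≈ 2.949.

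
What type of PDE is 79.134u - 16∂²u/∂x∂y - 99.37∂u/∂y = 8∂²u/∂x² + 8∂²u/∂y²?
Rewriting in standard form: -8∂²u/∂x² - 16∂²u/∂x∂y - 8∂²u/∂y² - 99.37∂u/∂y + 79.134u = 0. With A = -8, B = -16, C = -8, the discriminant is 0. This is a parabolic PDE.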